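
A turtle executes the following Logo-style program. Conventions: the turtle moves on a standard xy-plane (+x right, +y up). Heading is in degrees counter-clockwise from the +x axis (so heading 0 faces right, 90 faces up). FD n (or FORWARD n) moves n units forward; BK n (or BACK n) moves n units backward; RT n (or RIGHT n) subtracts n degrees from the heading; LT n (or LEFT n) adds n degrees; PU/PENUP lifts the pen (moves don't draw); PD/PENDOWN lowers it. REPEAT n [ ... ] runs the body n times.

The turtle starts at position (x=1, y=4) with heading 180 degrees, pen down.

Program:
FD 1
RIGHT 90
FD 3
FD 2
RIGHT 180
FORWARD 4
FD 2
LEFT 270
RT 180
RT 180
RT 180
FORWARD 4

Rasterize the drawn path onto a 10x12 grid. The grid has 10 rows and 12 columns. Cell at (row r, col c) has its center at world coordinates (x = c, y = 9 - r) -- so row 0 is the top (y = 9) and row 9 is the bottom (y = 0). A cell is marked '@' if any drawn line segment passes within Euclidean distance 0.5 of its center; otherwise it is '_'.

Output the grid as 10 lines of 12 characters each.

Answer: @___________
@___________
@___________
@___________
@___________
@@__________
@@@@@_______
____________
____________
____________

Derivation:
Segment 0: (1,4) -> (0,4)
Segment 1: (0,4) -> (0,7)
Segment 2: (0,7) -> (0,9)
Segment 3: (0,9) -> (0,5)
Segment 4: (0,5) -> (0,3)
Segment 5: (0,3) -> (4,3)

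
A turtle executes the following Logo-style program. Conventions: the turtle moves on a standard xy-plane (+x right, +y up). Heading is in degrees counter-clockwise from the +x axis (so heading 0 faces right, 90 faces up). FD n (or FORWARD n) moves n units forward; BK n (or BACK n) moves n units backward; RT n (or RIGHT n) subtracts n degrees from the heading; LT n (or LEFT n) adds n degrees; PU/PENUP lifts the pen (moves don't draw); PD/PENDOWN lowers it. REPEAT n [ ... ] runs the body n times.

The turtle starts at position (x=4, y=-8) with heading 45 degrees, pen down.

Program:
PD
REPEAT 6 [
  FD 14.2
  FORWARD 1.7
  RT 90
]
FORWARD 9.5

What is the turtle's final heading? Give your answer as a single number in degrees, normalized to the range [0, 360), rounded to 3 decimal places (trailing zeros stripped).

Answer: 225

Derivation:
Executing turtle program step by step:
Start: pos=(4,-8), heading=45, pen down
PD: pen down
REPEAT 6 [
  -- iteration 1/6 --
  FD 14.2: (4,-8) -> (14.041,2.041) [heading=45, draw]
  FD 1.7: (14.041,2.041) -> (15.243,3.243) [heading=45, draw]
  RT 90: heading 45 -> 315
  -- iteration 2/6 --
  FD 14.2: (15.243,3.243) -> (25.284,-6.798) [heading=315, draw]
  FD 1.7: (25.284,-6.798) -> (26.486,-8) [heading=315, draw]
  RT 90: heading 315 -> 225
  -- iteration 3/6 --
  FD 14.2: (26.486,-8) -> (16.445,-18.041) [heading=225, draw]
  FD 1.7: (16.445,-18.041) -> (15.243,-19.243) [heading=225, draw]
  RT 90: heading 225 -> 135
  -- iteration 4/6 --
  FD 14.2: (15.243,-19.243) -> (5.202,-9.202) [heading=135, draw]
  FD 1.7: (5.202,-9.202) -> (4,-8) [heading=135, draw]
  RT 90: heading 135 -> 45
  -- iteration 5/6 --
  FD 14.2: (4,-8) -> (14.041,2.041) [heading=45, draw]
  FD 1.7: (14.041,2.041) -> (15.243,3.243) [heading=45, draw]
  RT 90: heading 45 -> 315
  -- iteration 6/6 --
  FD 14.2: (15.243,3.243) -> (25.284,-6.798) [heading=315, draw]
  FD 1.7: (25.284,-6.798) -> (26.486,-8) [heading=315, draw]
  RT 90: heading 315 -> 225
]
FD 9.5: (26.486,-8) -> (19.768,-14.718) [heading=225, draw]
Final: pos=(19.768,-14.718), heading=225, 13 segment(s) drawn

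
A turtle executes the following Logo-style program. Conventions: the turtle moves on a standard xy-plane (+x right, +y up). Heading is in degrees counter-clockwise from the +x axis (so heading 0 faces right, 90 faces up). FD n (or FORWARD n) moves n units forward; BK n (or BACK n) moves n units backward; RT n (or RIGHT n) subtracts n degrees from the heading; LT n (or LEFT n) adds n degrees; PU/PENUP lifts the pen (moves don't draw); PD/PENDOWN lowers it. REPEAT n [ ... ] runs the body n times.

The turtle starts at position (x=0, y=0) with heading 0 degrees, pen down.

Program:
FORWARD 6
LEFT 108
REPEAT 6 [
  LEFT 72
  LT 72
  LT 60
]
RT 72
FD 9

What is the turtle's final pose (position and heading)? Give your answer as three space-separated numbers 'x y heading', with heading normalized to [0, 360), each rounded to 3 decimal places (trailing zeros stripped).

Executing turtle program step by step:
Start: pos=(0,0), heading=0, pen down
FD 6: (0,0) -> (6,0) [heading=0, draw]
LT 108: heading 0 -> 108
REPEAT 6 [
  -- iteration 1/6 --
  LT 72: heading 108 -> 180
  LT 72: heading 180 -> 252
  LT 60: heading 252 -> 312
  -- iteration 2/6 --
  LT 72: heading 312 -> 24
  LT 72: heading 24 -> 96
  LT 60: heading 96 -> 156
  -- iteration 3/6 --
  LT 72: heading 156 -> 228
  LT 72: heading 228 -> 300
  LT 60: heading 300 -> 0
  -- iteration 4/6 --
  LT 72: heading 0 -> 72
  LT 72: heading 72 -> 144
  LT 60: heading 144 -> 204
  -- iteration 5/6 --
  LT 72: heading 204 -> 276
  LT 72: heading 276 -> 348
  LT 60: heading 348 -> 48
  -- iteration 6/6 --
  LT 72: heading 48 -> 120
  LT 72: heading 120 -> 192
  LT 60: heading 192 -> 252
]
RT 72: heading 252 -> 180
FD 9: (6,0) -> (-3,0) [heading=180, draw]
Final: pos=(-3,0), heading=180, 2 segment(s) drawn

Answer: -3 0 180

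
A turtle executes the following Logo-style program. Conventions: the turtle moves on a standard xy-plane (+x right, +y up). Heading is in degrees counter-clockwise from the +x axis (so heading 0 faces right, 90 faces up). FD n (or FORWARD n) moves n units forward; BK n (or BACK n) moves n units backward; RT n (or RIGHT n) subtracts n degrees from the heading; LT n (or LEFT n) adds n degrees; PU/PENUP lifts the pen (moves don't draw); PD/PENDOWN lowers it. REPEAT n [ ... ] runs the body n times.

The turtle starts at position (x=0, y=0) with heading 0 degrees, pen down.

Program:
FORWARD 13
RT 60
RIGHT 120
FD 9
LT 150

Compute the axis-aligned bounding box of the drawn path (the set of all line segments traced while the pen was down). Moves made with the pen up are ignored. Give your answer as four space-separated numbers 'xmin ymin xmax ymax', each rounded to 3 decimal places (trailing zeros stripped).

Answer: 0 0 13 0

Derivation:
Executing turtle program step by step:
Start: pos=(0,0), heading=0, pen down
FD 13: (0,0) -> (13,0) [heading=0, draw]
RT 60: heading 0 -> 300
RT 120: heading 300 -> 180
FD 9: (13,0) -> (4,0) [heading=180, draw]
LT 150: heading 180 -> 330
Final: pos=(4,0), heading=330, 2 segment(s) drawn

Segment endpoints: x in {0, 4, 13}, y in {0, 0}
xmin=0, ymin=0, xmax=13, ymax=0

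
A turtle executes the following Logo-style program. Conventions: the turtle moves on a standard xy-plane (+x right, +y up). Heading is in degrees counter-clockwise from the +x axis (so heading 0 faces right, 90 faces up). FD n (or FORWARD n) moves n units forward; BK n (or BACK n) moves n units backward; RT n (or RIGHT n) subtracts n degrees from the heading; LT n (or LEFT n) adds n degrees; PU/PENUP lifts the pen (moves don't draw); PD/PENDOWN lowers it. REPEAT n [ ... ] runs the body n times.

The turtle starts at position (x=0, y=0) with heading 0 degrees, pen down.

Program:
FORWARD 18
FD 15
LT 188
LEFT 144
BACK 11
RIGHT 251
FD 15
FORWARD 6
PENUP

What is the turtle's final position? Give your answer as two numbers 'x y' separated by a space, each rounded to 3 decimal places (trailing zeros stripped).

Answer: 26.573 25.906

Derivation:
Executing turtle program step by step:
Start: pos=(0,0), heading=0, pen down
FD 18: (0,0) -> (18,0) [heading=0, draw]
FD 15: (18,0) -> (33,0) [heading=0, draw]
LT 188: heading 0 -> 188
LT 144: heading 188 -> 332
BK 11: (33,0) -> (23.288,5.164) [heading=332, draw]
RT 251: heading 332 -> 81
FD 15: (23.288,5.164) -> (25.634,19.98) [heading=81, draw]
FD 6: (25.634,19.98) -> (26.573,25.906) [heading=81, draw]
PU: pen up
Final: pos=(26.573,25.906), heading=81, 5 segment(s) drawn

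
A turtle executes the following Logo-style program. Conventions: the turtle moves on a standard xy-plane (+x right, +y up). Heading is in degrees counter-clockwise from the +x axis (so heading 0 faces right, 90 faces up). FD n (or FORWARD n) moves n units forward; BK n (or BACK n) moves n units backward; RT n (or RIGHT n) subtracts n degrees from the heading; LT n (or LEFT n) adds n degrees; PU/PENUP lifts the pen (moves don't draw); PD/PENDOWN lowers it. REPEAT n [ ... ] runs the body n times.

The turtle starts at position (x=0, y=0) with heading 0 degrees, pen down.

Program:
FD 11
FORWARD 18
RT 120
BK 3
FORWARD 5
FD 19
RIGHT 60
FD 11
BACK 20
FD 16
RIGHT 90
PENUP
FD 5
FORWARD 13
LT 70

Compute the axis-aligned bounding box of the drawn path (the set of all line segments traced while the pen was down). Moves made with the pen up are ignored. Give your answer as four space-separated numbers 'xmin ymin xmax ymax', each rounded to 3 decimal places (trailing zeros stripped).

Answer: 0 -18.187 30.5 2.598

Derivation:
Executing turtle program step by step:
Start: pos=(0,0), heading=0, pen down
FD 11: (0,0) -> (11,0) [heading=0, draw]
FD 18: (11,0) -> (29,0) [heading=0, draw]
RT 120: heading 0 -> 240
BK 3: (29,0) -> (30.5,2.598) [heading=240, draw]
FD 5: (30.5,2.598) -> (28,-1.732) [heading=240, draw]
FD 19: (28,-1.732) -> (18.5,-18.187) [heading=240, draw]
RT 60: heading 240 -> 180
FD 11: (18.5,-18.187) -> (7.5,-18.187) [heading=180, draw]
BK 20: (7.5,-18.187) -> (27.5,-18.187) [heading=180, draw]
FD 16: (27.5,-18.187) -> (11.5,-18.187) [heading=180, draw]
RT 90: heading 180 -> 90
PU: pen up
FD 5: (11.5,-18.187) -> (11.5,-13.187) [heading=90, move]
FD 13: (11.5,-13.187) -> (11.5,-0.187) [heading=90, move]
LT 70: heading 90 -> 160
Final: pos=(11.5,-0.187), heading=160, 8 segment(s) drawn

Segment endpoints: x in {0, 7.5, 11, 11.5, 18.5, 27.5, 28, 29, 30.5}, y in {-18.187, -18.187, -1.732, 0, 2.598}
xmin=0, ymin=-18.187, xmax=30.5, ymax=2.598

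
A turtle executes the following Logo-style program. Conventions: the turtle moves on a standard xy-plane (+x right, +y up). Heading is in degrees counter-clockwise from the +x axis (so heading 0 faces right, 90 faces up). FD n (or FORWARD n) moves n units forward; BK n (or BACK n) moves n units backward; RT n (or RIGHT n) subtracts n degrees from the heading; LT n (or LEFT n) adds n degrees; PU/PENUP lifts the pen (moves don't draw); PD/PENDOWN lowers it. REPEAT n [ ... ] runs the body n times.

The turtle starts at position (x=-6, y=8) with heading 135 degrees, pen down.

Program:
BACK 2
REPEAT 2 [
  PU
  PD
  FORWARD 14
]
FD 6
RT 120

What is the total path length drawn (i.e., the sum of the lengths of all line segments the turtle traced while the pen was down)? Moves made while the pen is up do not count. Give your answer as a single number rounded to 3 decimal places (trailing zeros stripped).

Answer: 36

Derivation:
Executing turtle program step by step:
Start: pos=(-6,8), heading=135, pen down
BK 2: (-6,8) -> (-4.586,6.586) [heading=135, draw]
REPEAT 2 [
  -- iteration 1/2 --
  PU: pen up
  PD: pen down
  FD 14: (-4.586,6.586) -> (-14.485,16.485) [heading=135, draw]
  -- iteration 2/2 --
  PU: pen up
  PD: pen down
  FD 14: (-14.485,16.485) -> (-24.385,26.385) [heading=135, draw]
]
FD 6: (-24.385,26.385) -> (-28.627,30.627) [heading=135, draw]
RT 120: heading 135 -> 15
Final: pos=(-28.627,30.627), heading=15, 4 segment(s) drawn

Segment lengths:
  seg 1: (-6,8) -> (-4.586,6.586), length = 2
  seg 2: (-4.586,6.586) -> (-14.485,16.485), length = 14
  seg 3: (-14.485,16.485) -> (-24.385,26.385), length = 14
  seg 4: (-24.385,26.385) -> (-28.627,30.627), length = 6
Total = 36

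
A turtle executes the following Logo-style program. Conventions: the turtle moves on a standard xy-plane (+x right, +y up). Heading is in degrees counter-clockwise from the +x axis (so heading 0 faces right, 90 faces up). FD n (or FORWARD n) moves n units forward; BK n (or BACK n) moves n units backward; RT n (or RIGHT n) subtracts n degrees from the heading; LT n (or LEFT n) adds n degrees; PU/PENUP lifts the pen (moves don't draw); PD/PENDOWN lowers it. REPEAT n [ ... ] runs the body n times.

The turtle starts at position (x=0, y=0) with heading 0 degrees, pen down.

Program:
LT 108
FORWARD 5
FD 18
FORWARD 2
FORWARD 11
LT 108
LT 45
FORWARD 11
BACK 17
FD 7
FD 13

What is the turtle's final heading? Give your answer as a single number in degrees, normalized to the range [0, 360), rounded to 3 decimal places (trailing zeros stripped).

Executing turtle program step by step:
Start: pos=(0,0), heading=0, pen down
LT 108: heading 0 -> 108
FD 5: (0,0) -> (-1.545,4.755) [heading=108, draw]
FD 18: (-1.545,4.755) -> (-7.107,21.874) [heading=108, draw]
FD 2: (-7.107,21.874) -> (-7.725,23.776) [heading=108, draw]
FD 11: (-7.725,23.776) -> (-11.125,34.238) [heading=108, draw]
LT 108: heading 108 -> 216
LT 45: heading 216 -> 261
FD 11: (-11.125,34.238) -> (-12.845,23.373) [heading=261, draw]
BK 17: (-12.845,23.373) -> (-10.186,40.164) [heading=261, draw]
FD 7: (-10.186,40.164) -> (-11.281,33.25) [heading=261, draw]
FD 13: (-11.281,33.25) -> (-13.315,20.41) [heading=261, draw]
Final: pos=(-13.315,20.41), heading=261, 8 segment(s) drawn

Answer: 261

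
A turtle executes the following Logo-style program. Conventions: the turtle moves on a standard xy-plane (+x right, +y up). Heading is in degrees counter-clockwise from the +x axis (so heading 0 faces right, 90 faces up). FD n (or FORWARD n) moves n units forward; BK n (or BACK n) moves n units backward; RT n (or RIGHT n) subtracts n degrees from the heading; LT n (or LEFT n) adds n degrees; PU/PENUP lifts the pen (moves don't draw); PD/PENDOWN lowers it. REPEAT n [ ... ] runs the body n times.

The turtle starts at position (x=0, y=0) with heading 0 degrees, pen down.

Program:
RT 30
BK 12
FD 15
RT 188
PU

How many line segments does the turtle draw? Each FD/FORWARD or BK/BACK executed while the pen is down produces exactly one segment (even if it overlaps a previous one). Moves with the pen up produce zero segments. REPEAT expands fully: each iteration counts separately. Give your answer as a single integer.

Answer: 2

Derivation:
Executing turtle program step by step:
Start: pos=(0,0), heading=0, pen down
RT 30: heading 0 -> 330
BK 12: (0,0) -> (-10.392,6) [heading=330, draw]
FD 15: (-10.392,6) -> (2.598,-1.5) [heading=330, draw]
RT 188: heading 330 -> 142
PU: pen up
Final: pos=(2.598,-1.5), heading=142, 2 segment(s) drawn
Segments drawn: 2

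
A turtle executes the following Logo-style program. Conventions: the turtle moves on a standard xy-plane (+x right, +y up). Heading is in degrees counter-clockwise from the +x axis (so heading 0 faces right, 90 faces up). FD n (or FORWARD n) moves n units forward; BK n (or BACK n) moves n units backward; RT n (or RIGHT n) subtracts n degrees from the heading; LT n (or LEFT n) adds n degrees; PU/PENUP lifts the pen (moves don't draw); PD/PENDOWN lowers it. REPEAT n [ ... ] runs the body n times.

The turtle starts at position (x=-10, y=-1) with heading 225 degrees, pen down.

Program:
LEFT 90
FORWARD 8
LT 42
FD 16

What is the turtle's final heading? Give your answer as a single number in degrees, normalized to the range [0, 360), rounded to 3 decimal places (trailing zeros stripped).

Answer: 357

Derivation:
Executing turtle program step by step:
Start: pos=(-10,-1), heading=225, pen down
LT 90: heading 225 -> 315
FD 8: (-10,-1) -> (-4.343,-6.657) [heading=315, draw]
LT 42: heading 315 -> 357
FD 16: (-4.343,-6.657) -> (11.635,-7.494) [heading=357, draw]
Final: pos=(11.635,-7.494), heading=357, 2 segment(s) drawn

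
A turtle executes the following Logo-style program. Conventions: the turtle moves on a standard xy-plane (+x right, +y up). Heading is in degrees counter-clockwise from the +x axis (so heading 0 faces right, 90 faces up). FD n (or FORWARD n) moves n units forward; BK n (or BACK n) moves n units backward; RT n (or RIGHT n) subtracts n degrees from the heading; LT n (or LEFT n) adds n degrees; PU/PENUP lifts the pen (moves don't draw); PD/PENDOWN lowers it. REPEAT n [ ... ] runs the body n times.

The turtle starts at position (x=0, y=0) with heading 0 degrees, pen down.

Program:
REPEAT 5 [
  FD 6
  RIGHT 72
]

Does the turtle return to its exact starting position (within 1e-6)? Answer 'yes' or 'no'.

Answer: yes

Derivation:
Executing turtle program step by step:
Start: pos=(0,0), heading=0, pen down
REPEAT 5 [
  -- iteration 1/5 --
  FD 6: (0,0) -> (6,0) [heading=0, draw]
  RT 72: heading 0 -> 288
  -- iteration 2/5 --
  FD 6: (6,0) -> (7.854,-5.706) [heading=288, draw]
  RT 72: heading 288 -> 216
  -- iteration 3/5 --
  FD 6: (7.854,-5.706) -> (3,-9.233) [heading=216, draw]
  RT 72: heading 216 -> 144
  -- iteration 4/5 --
  FD 6: (3,-9.233) -> (-1.854,-5.706) [heading=144, draw]
  RT 72: heading 144 -> 72
  -- iteration 5/5 --
  FD 6: (-1.854,-5.706) -> (0,0) [heading=72, draw]
  RT 72: heading 72 -> 0
]
Final: pos=(0,0), heading=0, 5 segment(s) drawn

Start position: (0, 0)
Final position: (0, 0)
Distance = 0; < 1e-6 -> CLOSED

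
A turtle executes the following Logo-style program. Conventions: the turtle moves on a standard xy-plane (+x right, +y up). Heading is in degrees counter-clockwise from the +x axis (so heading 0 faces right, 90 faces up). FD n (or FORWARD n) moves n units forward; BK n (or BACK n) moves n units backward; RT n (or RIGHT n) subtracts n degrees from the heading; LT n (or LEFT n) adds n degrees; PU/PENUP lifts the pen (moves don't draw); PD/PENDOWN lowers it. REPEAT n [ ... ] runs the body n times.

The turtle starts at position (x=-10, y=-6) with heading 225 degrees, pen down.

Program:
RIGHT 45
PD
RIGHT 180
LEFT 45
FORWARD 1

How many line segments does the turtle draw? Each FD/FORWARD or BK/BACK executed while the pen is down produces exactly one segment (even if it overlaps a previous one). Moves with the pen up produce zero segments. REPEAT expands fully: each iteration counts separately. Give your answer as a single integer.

Answer: 1

Derivation:
Executing turtle program step by step:
Start: pos=(-10,-6), heading=225, pen down
RT 45: heading 225 -> 180
PD: pen down
RT 180: heading 180 -> 0
LT 45: heading 0 -> 45
FD 1: (-10,-6) -> (-9.293,-5.293) [heading=45, draw]
Final: pos=(-9.293,-5.293), heading=45, 1 segment(s) drawn
Segments drawn: 1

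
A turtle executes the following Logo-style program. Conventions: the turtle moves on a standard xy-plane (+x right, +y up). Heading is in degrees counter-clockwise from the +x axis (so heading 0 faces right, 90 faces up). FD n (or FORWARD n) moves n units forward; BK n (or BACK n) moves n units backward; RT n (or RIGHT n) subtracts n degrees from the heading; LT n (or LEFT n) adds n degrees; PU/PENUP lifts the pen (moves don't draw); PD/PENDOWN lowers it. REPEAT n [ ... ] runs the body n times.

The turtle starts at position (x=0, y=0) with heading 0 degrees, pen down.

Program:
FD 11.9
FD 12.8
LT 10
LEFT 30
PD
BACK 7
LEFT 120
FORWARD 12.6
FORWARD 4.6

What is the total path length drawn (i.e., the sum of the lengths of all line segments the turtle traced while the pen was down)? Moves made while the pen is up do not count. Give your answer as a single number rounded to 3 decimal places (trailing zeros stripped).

Executing turtle program step by step:
Start: pos=(0,0), heading=0, pen down
FD 11.9: (0,0) -> (11.9,0) [heading=0, draw]
FD 12.8: (11.9,0) -> (24.7,0) [heading=0, draw]
LT 10: heading 0 -> 10
LT 30: heading 10 -> 40
PD: pen down
BK 7: (24.7,0) -> (19.338,-4.5) [heading=40, draw]
LT 120: heading 40 -> 160
FD 12.6: (19.338,-4.5) -> (7.498,-0.19) [heading=160, draw]
FD 4.6: (7.498,-0.19) -> (3.175,1.383) [heading=160, draw]
Final: pos=(3.175,1.383), heading=160, 5 segment(s) drawn

Segment lengths:
  seg 1: (0,0) -> (11.9,0), length = 11.9
  seg 2: (11.9,0) -> (24.7,0), length = 12.8
  seg 3: (24.7,0) -> (19.338,-4.5), length = 7
  seg 4: (19.338,-4.5) -> (7.498,-0.19), length = 12.6
  seg 5: (7.498,-0.19) -> (3.175,1.383), length = 4.6
Total = 48.9

Answer: 48.9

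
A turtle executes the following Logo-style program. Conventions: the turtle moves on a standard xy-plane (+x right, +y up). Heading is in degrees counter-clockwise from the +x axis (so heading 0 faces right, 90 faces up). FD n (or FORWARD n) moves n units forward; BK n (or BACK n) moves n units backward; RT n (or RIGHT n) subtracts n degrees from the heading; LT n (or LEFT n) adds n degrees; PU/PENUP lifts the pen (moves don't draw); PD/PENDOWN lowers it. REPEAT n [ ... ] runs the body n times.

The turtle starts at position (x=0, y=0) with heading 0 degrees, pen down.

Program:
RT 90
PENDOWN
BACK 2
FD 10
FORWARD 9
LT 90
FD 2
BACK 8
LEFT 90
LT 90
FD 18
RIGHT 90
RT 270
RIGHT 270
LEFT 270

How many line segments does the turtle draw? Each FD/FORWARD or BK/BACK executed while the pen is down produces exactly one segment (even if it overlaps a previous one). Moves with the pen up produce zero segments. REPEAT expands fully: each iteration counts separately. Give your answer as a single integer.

Executing turtle program step by step:
Start: pos=(0,0), heading=0, pen down
RT 90: heading 0 -> 270
PD: pen down
BK 2: (0,0) -> (0,2) [heading=270, draw]
FD 10: (0,2) -> (0,-8) [heading=270, draw]
FD 9: (0,-8) -> (0,-17) [heading=270, draw]
LT 90: heading 270 -> 0
FD 2: (0,-17) -> (2,-17) [heading=0, draw]
BK 8: (2,-17) -> (-6,-17) [heading=0, draw]
LT 90: heading 0 -> 90
LT 90: heading 90 -> 180
FD 18: (-6,-17) -> (-24,-17) [heading=180, draw]
RT 90: heading 180 -> 90
RT 270: heading 90 -> 180
RT 270: heading 180 -> 270
LT 270: heading 270 -> 180
Final: pos=(-24,-17), heading=180, 6 segment(s) drawn
Segments drawn: 6

Answer: 6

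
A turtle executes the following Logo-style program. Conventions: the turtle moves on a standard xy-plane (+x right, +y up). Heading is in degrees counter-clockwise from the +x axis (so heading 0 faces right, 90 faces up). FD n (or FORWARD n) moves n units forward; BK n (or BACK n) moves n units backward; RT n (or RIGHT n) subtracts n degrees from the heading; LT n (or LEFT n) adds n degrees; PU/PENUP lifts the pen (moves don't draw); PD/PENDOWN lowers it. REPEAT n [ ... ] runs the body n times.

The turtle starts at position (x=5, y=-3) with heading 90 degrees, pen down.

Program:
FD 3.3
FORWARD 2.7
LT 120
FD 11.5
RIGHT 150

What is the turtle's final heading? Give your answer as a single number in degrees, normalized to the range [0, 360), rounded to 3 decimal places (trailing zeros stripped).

Answer: 60

Derivation:
Executing turtle program step by step:
Start: pos=(5,-3), heading=90, pen down
FD 3.3: (5,-3) -> (5,0.3) [heading=90, draw]
FD 2.7: (5,0.3) -> (5,3) [heading=90, draw]
LT 120: heading 90 -> 210
FD 11.5: (5,3) -> (-4.959,-2.75) [heading=210, draw]
RT 150: heading 210 -> 60
Final: pos=(-4.959,-2.75), heading=60, 3 segment(s) drawn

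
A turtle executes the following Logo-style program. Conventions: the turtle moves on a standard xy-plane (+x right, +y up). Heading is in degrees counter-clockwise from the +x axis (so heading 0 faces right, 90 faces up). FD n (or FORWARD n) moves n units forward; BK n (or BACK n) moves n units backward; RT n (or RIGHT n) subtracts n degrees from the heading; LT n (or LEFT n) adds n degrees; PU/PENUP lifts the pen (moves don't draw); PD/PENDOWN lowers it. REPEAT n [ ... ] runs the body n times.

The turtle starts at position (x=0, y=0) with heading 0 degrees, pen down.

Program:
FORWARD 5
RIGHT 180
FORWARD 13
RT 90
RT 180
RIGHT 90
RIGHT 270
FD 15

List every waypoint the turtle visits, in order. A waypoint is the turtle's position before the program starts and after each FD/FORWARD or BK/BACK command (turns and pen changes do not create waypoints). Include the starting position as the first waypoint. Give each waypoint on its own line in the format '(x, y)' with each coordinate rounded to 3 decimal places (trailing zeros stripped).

Executing turtle program step by step:
Start: pos=(0,0), heading=0, pen down
FD 5: (0,0) -> (5,0) [heading=0, draw]
RT 180: heading 0 -> 180
FD 13: (5,0) -> (-8,0) [heading=180, draw]
RT 90: heading 180 -> 90
RT 180: heading 90 -> 270
RT 90: heading 270 -> 180
RT 270: heading 180 -> 270
FD 15: (-8,0) -> (-8,-15) [heading=270, draw]
Final: pos=(-8,-15), heading=270, 3 segment(s) drawn
Waypoints (4 total):
(0, 0)
(5, 0)
(-8, 0)
(-8, -15)

Answer: (0, 0)
(5, 0)
(-8, 0)
(-8, -15)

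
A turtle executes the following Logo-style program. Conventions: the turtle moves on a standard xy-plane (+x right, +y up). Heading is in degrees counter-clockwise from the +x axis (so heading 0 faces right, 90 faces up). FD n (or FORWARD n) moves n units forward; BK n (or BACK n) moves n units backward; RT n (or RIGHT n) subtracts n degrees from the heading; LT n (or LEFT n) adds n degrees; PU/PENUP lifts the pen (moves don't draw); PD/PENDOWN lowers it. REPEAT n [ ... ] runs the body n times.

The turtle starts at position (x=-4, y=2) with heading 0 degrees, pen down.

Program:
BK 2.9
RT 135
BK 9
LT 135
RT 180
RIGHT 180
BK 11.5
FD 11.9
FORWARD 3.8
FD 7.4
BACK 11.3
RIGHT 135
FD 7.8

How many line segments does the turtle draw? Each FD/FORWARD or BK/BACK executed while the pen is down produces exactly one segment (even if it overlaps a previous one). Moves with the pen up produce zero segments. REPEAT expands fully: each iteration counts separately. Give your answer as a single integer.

Answer: 8

Derivation:
Executing turtle program step by step:
Start: pos=(-4,2), heading=0, pen down
BK 2.9: (-4,2) -> (-6.9,2) [heading=0, draw]
RT 135: heading 0 -> 225
BK 9: (-6.9,2) -> (-0.536,8.364) [heading=225, draw]
LT 135: heading 225 -> 0
RT 180: heading 0 -> 180
RT 180: heading 180 -> 0
BK 11.5: (-0.536,8.364) -> (-12.036,8.364) [heading=0, draw]
FD 11.9: (-12.036,8.364) -> (-0.136,8.364) [heading=0, draw]
FD 3.8: (-0.136,8.364) -> (3.664,8.364) [heading=0, draw]
FD 7.4: (3.664,8.364) -> (11.064,8.364) [heading=0, draw]
BK 11.3: (11.064,8.364) -> (-0.236,8.364) [heading=0, draw]
RT 135: heading 0 -> 225
FD 7.8: (-0.236,8.364) -> (-5.751,2.849) [heading=225, draw]
Final: pos=(-5.751,2.849), heading=225, 8 segment(s) drawn
Segments drawn: 8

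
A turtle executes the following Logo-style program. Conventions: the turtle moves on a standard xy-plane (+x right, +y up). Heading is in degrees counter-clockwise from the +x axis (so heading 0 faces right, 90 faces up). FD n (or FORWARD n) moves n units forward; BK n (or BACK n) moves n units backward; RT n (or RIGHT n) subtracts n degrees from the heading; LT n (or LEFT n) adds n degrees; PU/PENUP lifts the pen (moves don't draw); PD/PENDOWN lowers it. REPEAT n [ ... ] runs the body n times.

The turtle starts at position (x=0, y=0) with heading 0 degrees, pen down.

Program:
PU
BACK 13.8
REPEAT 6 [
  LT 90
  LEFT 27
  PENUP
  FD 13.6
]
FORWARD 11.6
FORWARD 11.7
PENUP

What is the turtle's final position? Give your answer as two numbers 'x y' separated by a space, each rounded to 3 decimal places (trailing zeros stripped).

Executing turtle program step by step:
Start: pos=(0,0), heading=0, pen down
PU: pen up
BK 13.8: (0,0) -> (-13.8,0) [heading=0, move]
REPEAT 6 [
  -- iteration 1/6 --
  LT 90: heading 0 -> 90
  LT 27: heading 90 -> 117
  PU: pen up
  FD 13.6: (-13.8,0) -> (-19.974,12.118) [heading=117, move]
  -- iteration 2/6 --
  LT 90: heading 117 -> 207
  LT 27: heading 207 -> 234
  PU: pen up
  FD 13.6: (-19.974,12.118) -> (-27.968,1.115) [heading=234, move]
  -- iteration 3/6 --
  LT 90: heading 234 -> 324
  LT 27: heading 324 -> 351
  PU: pen up
  FD 13.6: (-27.968,1.115) -> (-14.536,-1.012) [heading=351, move]
  -- iteration 4/6 --
  LT 90: heading 351 -> 81
  LT 27: heading 81 -> 108
  PU: pen up
  FD 13.6: (-14.536,-1.012) -> (-18.738,11.922) [heading=108, move]
  -- iteration 5/6 --
  LT 90: heading 108 -> 198
  LT 27: heading 198 -> 225
  PU: pen up
  FD 13.6: (-18.738,11.922) -> (-28.355,2.305) [heading=225, move]
  -- iteration 6/6 --
  LT 90: heading 225 -> 315
  LT 27: heading 315 -> 342
  PU: pen up
  FD 13.6: (-28.355,2.305) -> (-15.421,-1.897) [heading=342, move]
]
FD 11.6: (-15.421,-1.897) -> (-4.388,-5.482) [heading=342, move]
FD 11.7: (-4.388,-5.482) -> (6.739,-9.097) [heading=342, move]
PU: pen up
Final: pos=(6.739,-9.097), heading=342, 0 segment(s) drawn

Answer: 6.739 -9.097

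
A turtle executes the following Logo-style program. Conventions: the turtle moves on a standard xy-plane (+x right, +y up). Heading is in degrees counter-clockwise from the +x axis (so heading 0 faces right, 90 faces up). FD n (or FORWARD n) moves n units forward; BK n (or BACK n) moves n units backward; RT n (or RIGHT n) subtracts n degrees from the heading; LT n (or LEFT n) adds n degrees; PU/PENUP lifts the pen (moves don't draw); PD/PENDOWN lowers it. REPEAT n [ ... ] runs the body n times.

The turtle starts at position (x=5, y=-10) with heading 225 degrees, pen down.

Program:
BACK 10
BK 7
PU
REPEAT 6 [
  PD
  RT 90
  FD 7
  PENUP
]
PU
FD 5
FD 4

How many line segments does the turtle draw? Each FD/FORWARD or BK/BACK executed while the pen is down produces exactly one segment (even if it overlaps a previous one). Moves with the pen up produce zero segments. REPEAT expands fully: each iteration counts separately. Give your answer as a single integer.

Executing turtle program step by step:
Start: pos=(5,-10), heading=225, pen down
BK 10: (5,-10) -> (12.071,-2.929) [heading=225, draw]
BK 7: (12.071,-2.929) -> (17.021,2.021) [heading=225, draw]
PU: pen up
REPEAT 6 [
  -- iteration 1/6 --
  PD: pen down
  RT 90: heading 225 -> 135
  FD 7: (17.021,2.021) -> (12.071,6.971) [heading=135, draw]
  PU: pen up
  -- iteration 2/6 --
  PD: pen down
  RT 90: heading 135 -> 45
  FD 7: (12.071,6.971) -> (17.021,11.92) [heading=45, draw]
  PU: pen up
  -- iteration 3/6 --
  PD: pen down
  RT 90: heading 45 -> 315
  FD 7: (17.021,11.92) -> (21.971,6.971) [heading=315, draw]
  PU: pen up
  -- iteration 4/6 --
  PD: pen down
  RT 90: heading 315 -> 225
  FD 7: (21.971,6.971) -> (17.021,2.021) [heading=225, draw]
  PU: pen up
  -- iteration 5/6 --
  PD: pen down
  RT 90: heading 225 -> 135
  FD 7: (17.021,2.021) -> (12.071,6.971) [heading=135, draw]
  PU: pen up
  -- iteration 6/6 --
  PD: pen down
  RT 90: heading 135 -> 45
  FD 7: (12.071,6.971) -> (17.021,11.92) [heading=45, draw]
  PU: pen up
]
PU: pen up
FD 5: (17.021,11.92) -> (20.556,15.456) [heading=45, move]
FD 4: (20.556,15.456) -> (23.385,18.284) [heading=45, move]
Final: pos=(23.385,18.284), heading=45, 8 segment(s) drawn
Segments drawn: 8

Answer: 8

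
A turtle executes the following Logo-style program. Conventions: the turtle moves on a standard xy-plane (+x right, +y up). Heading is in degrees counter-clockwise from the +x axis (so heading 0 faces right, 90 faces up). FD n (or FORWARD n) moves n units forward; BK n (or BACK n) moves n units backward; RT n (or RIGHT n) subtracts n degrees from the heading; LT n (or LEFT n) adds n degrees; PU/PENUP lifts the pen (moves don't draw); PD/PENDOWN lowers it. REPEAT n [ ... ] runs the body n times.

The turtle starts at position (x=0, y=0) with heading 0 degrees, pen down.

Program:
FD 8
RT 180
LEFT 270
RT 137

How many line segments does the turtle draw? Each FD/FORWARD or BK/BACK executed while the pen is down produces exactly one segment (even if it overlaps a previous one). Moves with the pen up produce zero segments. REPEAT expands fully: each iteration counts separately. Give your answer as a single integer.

Answer: 1

Derivation:
Executing turtle program step by step:
Start: pos=(0,0), heading=0, pen down
FD 8: (0,0) -> (8,0) [heading=0, draw]
RT 180: heading 0 -> 180
LT 270: heading 180 -> 90
RT 137: heading 90 -> 313
Final: pos=(8,0), heading=313, 1 segment(s) drawn
Segments drawn: 1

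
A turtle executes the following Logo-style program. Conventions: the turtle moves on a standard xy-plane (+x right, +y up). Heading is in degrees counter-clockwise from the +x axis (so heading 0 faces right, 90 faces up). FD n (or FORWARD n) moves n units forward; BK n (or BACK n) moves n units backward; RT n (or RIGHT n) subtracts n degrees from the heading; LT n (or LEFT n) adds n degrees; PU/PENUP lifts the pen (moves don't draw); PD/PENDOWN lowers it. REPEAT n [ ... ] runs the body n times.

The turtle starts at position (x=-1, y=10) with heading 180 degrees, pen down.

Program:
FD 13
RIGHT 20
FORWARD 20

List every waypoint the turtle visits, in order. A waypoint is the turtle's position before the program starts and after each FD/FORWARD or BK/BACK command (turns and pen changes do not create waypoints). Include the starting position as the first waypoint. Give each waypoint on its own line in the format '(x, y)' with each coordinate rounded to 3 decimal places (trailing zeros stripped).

Executing turtle program step by step:
Start: pos=(-1,10), heading=180, pen down
FD 13: (-1,10) -> (-14,10) [heading=180, draw]
RT 20: heading 180 -> 160
FD 20: (-14,10) -> (-32.794,16.84) [heading=160, draw]
Final: pos=(-32.794,16.84), heading=160, 2 segment(s) drawn
Waypoints (3 total):
(-1, 10)
(-14, 10)
(-32.794, 16.84)

Answer: (-1, 10)
(-14, 10)
(-32.794, 16.84)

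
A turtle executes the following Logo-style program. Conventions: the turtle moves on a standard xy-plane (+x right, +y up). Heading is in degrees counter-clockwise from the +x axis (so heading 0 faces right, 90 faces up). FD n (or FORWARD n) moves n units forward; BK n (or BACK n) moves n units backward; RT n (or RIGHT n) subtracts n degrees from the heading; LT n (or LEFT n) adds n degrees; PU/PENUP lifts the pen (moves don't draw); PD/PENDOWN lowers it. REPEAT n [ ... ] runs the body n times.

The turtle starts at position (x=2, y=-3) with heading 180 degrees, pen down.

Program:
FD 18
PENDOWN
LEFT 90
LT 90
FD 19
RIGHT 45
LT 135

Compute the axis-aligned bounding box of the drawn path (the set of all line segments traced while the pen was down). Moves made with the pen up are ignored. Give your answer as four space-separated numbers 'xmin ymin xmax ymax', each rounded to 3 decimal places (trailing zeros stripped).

Executing turtle program step by step:
Start: pos=(2,-3), heading=180, pen down
FD 18: (2,-3) -> (-16,-3) [heading=180, draw]
PD: pen down
LT 90: heading 180 -> 270
LT 90: heading 270 -> 0
FD 19: (-16,-3) -> (3,-3) [heading=0, draw]
RT 45: heading 0 -> 315
LT 135: heading 315 -> 90
Final: pos=(3,-3), heading=90, 2 segment(s) drawn

Segment endpoints: x in {-16, 2, 3}, y in {-3, -3, -3}
xmin=-16, ymin=-3, xmax=3, ymax=-3

Answer: -16 -3 3 -3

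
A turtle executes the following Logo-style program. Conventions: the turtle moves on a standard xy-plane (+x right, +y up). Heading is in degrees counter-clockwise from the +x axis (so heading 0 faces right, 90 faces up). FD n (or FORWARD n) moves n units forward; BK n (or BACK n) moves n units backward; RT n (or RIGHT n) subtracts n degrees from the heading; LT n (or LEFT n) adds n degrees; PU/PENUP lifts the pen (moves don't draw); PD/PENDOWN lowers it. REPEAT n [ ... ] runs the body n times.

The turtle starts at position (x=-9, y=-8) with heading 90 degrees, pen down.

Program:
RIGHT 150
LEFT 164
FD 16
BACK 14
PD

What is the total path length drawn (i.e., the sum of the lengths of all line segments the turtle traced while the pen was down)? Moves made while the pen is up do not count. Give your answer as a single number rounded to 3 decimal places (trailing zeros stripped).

Executing turtle program step by step:
Start: pos=(-9,-8), heading=90, pen down
RT 150: heading 90 -> 300
LT 164: heading 300 -> 104
FD 16: (-9,-8) -> (-12.871,7.525) [heading=104, draw]
BK 14: (-12.871,7.525) -> (-9.484,-6.059) [heading=104, draw]
PD: pen down
Final: pos=(-9.484,-6.059), heading=104, 2 segment(s) drawn

Segment lengths:
  seg 1: (-9,-8) -> (-12.871,7.525), length = 16
  seg 2: (-12.871,7.525) -> (-9.484,-6.059), length = 14
Total = 30

Answer: 30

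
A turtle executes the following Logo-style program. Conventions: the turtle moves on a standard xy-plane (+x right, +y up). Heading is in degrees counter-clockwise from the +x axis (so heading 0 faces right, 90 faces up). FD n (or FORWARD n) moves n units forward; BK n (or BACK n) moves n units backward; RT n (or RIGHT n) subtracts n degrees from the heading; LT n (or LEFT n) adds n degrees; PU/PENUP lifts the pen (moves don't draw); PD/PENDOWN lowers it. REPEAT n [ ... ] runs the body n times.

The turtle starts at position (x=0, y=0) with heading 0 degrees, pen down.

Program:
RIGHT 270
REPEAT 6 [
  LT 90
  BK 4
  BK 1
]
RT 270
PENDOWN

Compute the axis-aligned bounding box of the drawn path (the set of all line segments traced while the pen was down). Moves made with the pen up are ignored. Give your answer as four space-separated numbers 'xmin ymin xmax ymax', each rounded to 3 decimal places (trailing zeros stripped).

Executing turtle program step by step:
Start: pos=(0,0), heading=0, pen down
RT 270: heading 0 -> 90
REPEAT 6 [
  -- iteration 1/6 --
  LT 90: heading 90 -> 180
  BK 4: (0,0) -> (4,0) [heading=180, draw]
  BK 1: (4,0) -> (5,0) [heading=180, draw]
  -- iteration 2/6 --
  LT 90: heading 180 -> 270
  BK 4: (5,0) -> (5,4) [heading=270, draw]
  BK 1: (5,4) -> (5,5) [heading=270, draw]
  -- iteration 3/6 --
  LT 90: heading 270 -> 0
  BK 4: (5,5) -> (1,5) [heading=0, draw]
  BK 1: (1,5) -> (0,5) [heading=0, draw]
  -- iteration 4/6 --
  LT 90: heading 0 -> 90
  BK 4: (0,5) -> (0,1) [heading=90, draw]
  BK 1: (0,1) -> (0,0) [heading=90, draw]
  -- iteration 5/6 --
  LT 90: heading 90 -> 180
  BK 4: (0,0) -> (4,0) [heading=180, draw]
  BK 1: (4,0) -> (5,0) [heading=180, draw]
  -- iteration 6/6 --
  LT 90: heading 180 -> 270
  BK 4: (5,0) -> (5,4) [heading=270, draw]
  BK 1: (5,4) -> (5,5) [heading=270, draw]
]
RT 270: heading 270 -> 0
PD: pen down
Final: pos=(5,5), heading=0, 12 segment(s) drawn

Segment endpoints: x in {0, 0, 0, 1, 4, 4, 5, 5}, y in {0, 0, 0, 0, 0, 0, 1, 4, 4, 5, 5}
xmin=0, ymin=0, xmax=5, ymax=5

Answer: 0 0 5 5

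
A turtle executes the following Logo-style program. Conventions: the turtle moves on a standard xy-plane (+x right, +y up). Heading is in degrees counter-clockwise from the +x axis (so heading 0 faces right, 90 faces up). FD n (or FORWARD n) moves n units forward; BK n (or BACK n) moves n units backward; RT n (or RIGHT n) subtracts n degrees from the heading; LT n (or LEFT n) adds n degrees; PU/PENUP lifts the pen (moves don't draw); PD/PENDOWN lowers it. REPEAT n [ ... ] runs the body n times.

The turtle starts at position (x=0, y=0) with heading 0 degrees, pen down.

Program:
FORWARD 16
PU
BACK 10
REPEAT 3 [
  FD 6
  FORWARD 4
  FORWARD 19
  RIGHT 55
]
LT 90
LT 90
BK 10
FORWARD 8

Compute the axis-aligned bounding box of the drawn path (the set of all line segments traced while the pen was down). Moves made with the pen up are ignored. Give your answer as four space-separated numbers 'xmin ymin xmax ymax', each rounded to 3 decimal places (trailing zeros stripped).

Answer: 0 0 16 0

Derivation:
Executing turtle program step by step:
Start: pos=(0,0), heading=0, pen down
FD 16: (0,0) -> (16,0) [heading=0, draw]
PU: pen up
BK 10: (16,0) -> (6,0) [heading=0, move]
REPEAT 3 [
  -- iteration 1/3 --
  FD 6: (6,0) -> (12,0) [heading=0, move]
  FD 4: (12,0) -> (16,0) [heading=0, move]
  FD 19: (16,0) -> (35,0) [heading=0, move]
  RT 55: heading 0 -> 305
  -- iteration 2/3 --
  FD 6: (35,0) -> (38.441,-4.915) [heading=305, move]
  FD 4: (38.441,-4.915) -> (40.736,-8.192) [heading=305, move]
  FD 19: (40.736,-8.192) -> (51.634,-23.755) [heading=305, move]
  RT 55: heading 305 -> 250
  -- iteration 3/3 --
  FD 6: (51.634,-23.755) -> (49.582,-29.394) [heading=250, move]
  FD 4: (49.582,-29.394) -> (48.214,-33.152) [heading=250, move]
  FD 19: (48.214,-33.152) -> (41.715,-51.006) [heading=250, move]
  RT 55: heading 250 -> 195
]
LT 90: heading 195 -> 285
LT 90: heading 285 -> 15
BK 10: (41.715,-51.006) -> (32.056,-53.595) [heading=15, move]
FD 8: (32.056,-53.595) -> (39.783,-51.524) [heading=15, move]
Final: pos=(39.783,-51.524), heading=15, 1 segment(s) drawn

Segment endpoints: x in {0, 16}, y in {0}
xmin=0, ymin=0, xmax=16, ymax=0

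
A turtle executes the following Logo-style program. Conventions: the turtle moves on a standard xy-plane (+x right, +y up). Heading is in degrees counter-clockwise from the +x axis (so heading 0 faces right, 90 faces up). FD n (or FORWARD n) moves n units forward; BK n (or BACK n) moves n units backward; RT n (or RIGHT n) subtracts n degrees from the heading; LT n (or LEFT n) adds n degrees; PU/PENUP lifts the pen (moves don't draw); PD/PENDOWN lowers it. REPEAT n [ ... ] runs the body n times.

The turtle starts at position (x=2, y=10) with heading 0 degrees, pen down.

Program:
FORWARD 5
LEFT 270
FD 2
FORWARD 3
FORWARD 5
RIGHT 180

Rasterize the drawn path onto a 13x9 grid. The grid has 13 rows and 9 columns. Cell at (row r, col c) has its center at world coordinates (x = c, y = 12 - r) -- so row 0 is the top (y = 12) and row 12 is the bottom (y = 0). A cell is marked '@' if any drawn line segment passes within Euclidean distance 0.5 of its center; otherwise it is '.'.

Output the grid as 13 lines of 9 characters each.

Answer: .........
.........
..@@@@@@.
.......@.
.......@.
.......@.
.......@.
.......@.
.......@.
.......@.
.......@.
.......@.
.......@.

Derivation:
Segment 0: (2,10) -> (7,10)
Segment 1: (7,10) -> (7,8)
Segment 2: (7,8) -> (7,5)
Segment 3: (7,5) -> (7,0)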